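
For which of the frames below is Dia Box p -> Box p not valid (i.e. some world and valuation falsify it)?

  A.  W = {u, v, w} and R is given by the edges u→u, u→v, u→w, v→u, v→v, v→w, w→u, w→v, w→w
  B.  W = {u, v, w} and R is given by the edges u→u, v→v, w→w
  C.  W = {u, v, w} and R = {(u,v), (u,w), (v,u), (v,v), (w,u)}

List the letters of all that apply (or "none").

C

The schema Dia Box p -> Box p is the dual of axiom 5; it is valid on a frame iff R is euclidean.
(A) R is euclidean (any two R-successors of the same world are R-related), so the schema is valid here.
(B) R is euclidean (any two R-successors of the same world are R-related), so the schema is valid here.
(C) R is not euclidean (u R v and u R w but not v R w), so the schema fails here.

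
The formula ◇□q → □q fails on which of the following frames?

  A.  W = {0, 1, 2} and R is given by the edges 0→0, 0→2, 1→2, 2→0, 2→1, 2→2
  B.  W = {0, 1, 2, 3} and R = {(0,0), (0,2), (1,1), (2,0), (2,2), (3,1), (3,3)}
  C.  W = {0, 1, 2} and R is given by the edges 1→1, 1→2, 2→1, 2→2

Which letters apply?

A, B

The schema ◇□q → □q is the dual of axiom 5; it is valid on a frame iff R is euclidean.
(A) R is not euclidean (2 R 0 and 2 R 1 but not 0 R 1), so the schema fails here.
(B) R is not euclidean (3 R 1 and 3 R 3 but not 1 R 3), so the schema fails here.
(C) R is euclidean (any two R-successors of the same world are R-related), so the schema is valid here.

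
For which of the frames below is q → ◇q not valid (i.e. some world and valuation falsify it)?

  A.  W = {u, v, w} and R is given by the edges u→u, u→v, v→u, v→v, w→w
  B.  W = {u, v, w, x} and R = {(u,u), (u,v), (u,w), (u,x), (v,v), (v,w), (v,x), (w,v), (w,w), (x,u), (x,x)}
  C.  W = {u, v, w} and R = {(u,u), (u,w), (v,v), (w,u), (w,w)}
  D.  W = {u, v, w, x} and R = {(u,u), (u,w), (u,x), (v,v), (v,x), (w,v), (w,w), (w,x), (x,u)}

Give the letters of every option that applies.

The schema q → ◇q is the dual of axiom T; it is valid on a frame iff R is reflexive.
(A) R is reflexive (each world relates to itself), so the schema is valid here.
(B) R is reflexive (each world relates to itself), so the schema is valid here.
(C) R is reflexive (each world relates to itself), so the schema is valid here.
(D) R is not reflexive (not x R x), so the schema fails here.

D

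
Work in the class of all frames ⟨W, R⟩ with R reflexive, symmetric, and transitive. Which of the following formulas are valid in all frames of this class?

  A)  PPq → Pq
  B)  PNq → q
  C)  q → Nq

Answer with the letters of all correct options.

A relation that is reflexive, symmetric, and transitive is also euclidean and serial.
(A) PPq → Pq (the dual of axiom 4) characterises the transitive frames. Every such R is transitive — valid.
(B) PNq → q (the dual of axiom B) characterises the symmetric frames. Every such R is symmetric — valid.
(C) q → Nq is equivalent to ◇p→p; it holds exactly when R ⊆ identity. Such an R need not be a subset of the identity — not valid.

A, B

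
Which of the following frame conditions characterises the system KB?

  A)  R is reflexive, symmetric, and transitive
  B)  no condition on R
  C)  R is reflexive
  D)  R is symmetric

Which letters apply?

(A) this class determines S5, not KB.
(B) this class determines K, not KB.
(C) this class determines T (= KT), not KB.
(D) KB is sound and complete for exactly this class.

D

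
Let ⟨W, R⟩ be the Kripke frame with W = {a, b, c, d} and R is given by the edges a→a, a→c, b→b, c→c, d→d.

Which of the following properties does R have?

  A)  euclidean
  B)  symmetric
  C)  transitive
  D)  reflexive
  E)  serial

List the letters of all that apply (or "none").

(A) not euclidean: a R c and a R a but not c R a.
(B) not symmetric: a R c but not c R a.
(C) transitive: R is closed under composition.
(D) reflexive: each world relates to itself.
(E) serial: every world has an R-successor.

C, D, E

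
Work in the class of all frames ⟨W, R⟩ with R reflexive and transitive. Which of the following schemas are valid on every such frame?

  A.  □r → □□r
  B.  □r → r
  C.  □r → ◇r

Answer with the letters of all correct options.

Reflexive relations are serial.
(A) □r → □□r is axiom 4, which corresponds to transitivity. Every such R is transitive — valid.
(B) □r → r is axiom T, which corresponds to reflexivity. Every such R is reflexive — valid.
(C) □r → ◇r is axiom D, which corresponds to seriality. Every such R is serial — valid.

A, B, C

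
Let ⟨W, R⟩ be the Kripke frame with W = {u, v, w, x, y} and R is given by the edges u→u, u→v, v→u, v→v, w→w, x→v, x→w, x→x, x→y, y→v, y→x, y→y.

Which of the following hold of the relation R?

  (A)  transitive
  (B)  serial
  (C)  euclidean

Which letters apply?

B

(A) not transitive: x R v and v R u but not x R u.
(B) serial: every world has an R-successor.
(C) not euclidean: x R v and x R w but not v R w.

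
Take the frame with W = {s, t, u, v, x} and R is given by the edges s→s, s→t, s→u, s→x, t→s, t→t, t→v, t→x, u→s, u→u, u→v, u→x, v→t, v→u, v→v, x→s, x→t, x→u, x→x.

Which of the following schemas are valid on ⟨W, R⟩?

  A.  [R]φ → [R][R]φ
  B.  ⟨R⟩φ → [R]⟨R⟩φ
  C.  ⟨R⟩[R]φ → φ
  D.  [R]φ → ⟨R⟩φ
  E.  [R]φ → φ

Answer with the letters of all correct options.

C, D, E

R is reflexive: each world relates to itself.
R is symmetric: every R-edge is matched by its reverse.
R is not transitive: s R t and t R v but not s R v.
R is not euclidean: s R t and s R u but not t R u.
R is serial: every world has an R-successor.
(A) [R]φ → [R][R]φ (axiom 4) characterises the transitive frames. R is not transitive — not valid.
(B) ⟨R⟩φ → [R]⟨R⟩φ is axiom 5; it is valid on a frame exactly when R is euclidean. R is not euclidean, so not valid.
(C) ⟨R⟩[R]φ → φ (the dual of axiom B) characterises the symmetric frames. R is symmetric — valid.
(D) axiom D: valid iff R is serial. R is serial — valid.
(E) [R]φ → φ is axiom T, which corresponds to reflexivity. R is reflexive — valid.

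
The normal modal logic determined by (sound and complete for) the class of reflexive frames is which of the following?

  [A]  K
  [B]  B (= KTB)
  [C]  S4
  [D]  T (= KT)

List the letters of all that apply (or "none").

(A) K is determined by the class of arbitrary frames.
(B) B (= KTB) is determined by the class of reflexive and symmetric frames.
(C) S4 is determined by the class of reflexive and transitive frames.
(D) T (= KT) is determined by exactly this class.

D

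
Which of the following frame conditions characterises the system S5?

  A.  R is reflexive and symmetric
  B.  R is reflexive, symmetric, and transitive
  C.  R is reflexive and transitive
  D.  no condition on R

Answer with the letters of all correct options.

B

(A) this class determines B (= KTB), not S5.
(B) S5 is sound and complete for exactly this class.
(C) this class determines S4, not S5.
(D) this class determines K, not S5.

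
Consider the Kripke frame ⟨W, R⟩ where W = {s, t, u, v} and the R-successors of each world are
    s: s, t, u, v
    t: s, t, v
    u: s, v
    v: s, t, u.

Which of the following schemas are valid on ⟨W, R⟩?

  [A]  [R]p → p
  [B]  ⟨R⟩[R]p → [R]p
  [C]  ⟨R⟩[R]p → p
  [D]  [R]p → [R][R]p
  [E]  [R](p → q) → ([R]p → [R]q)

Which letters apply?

C, E

R is not reflexive: not u R u.
R is symmetric: every R-edge is matched by its reverse.
R is not transitive: t R s and s R u but not t R u.
R is not euclidean: s R t and s R u but not t R u.
(A) axiom T: valid iff R is reflexive. R is not reflexive — not valid.
(B) ⟨R⟩[R]p → [R]p is the dual of axiom 5; it is valid on a frame exactly when R is euclidean. R is not euclidean, so not valid.
(C) ⟨R⟩[R]p → p is the dual of axiom B, which corresponds to symmetry. R is symmetric — valid.
(D) [R]p → [R][R]p (axiom 4) characterises the transitive frames. R is not transitive — not valid.
(E) [R](p → q) → ([R]p → [R]q) is the K axiom; it holds on all frames — valid.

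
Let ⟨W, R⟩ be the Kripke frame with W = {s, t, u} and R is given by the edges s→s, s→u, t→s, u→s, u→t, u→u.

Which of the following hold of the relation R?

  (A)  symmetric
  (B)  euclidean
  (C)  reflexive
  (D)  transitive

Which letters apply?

none

(A) not symmetric: t R s but not s R t.
(B) not euclidean: u R s and u R t but not s R t.
(C) not reflexive: not t R t.
(D) not transitive: s R u and u R t but not s R t.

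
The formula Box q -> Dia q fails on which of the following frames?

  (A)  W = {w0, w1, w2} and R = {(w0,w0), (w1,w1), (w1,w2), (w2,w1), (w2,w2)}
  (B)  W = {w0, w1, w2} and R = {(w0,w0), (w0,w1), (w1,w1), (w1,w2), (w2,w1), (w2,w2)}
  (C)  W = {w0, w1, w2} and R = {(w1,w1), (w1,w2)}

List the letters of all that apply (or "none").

The schema Box q -> Dia q is axiom D; it is valid on a frame iff R is serial.
(A) R is serial (every world has an R-successor), so the schema is valid here.
(B) R is serial (every world has an R-successor), so the schema is valid here.
(C) R is not serial (w0 has no R-successor), so the schema fails here.

C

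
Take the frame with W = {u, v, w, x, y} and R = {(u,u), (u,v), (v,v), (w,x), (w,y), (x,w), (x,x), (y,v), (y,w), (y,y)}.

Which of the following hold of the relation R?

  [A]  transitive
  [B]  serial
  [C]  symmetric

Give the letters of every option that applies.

(A) not transitive: w R x and x R w but not w R w.
(B) serial: every world has an R-successor.
(C) not symmetric: u R v but not v R u.

B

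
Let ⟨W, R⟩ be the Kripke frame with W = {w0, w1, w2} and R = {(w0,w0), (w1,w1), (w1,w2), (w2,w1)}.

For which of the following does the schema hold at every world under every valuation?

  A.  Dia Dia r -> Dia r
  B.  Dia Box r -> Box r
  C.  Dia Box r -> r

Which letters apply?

R is symmetric: every R-edge is matched by its reverse.
R is not transitive: w2 R w1 and w1 R w2 but not w2 R w2.
R is not euclidean: w1 R w2 and w1 R w2 but not w2 R w2.
(A) Dia Dia r -> Dia r (the dual of axiom 4) characterises the transitive frames. R is not transitive — not valid.
(B) Dia Box r -> Box r is the dual of axiom 5; it is valid on a frame exactly when R is euclidean. R is not euclidean, so not valid.
(C) Dia Box r -> r (the dual of axiom B) characterises the symmetric frames. R is symmetric — valid.

C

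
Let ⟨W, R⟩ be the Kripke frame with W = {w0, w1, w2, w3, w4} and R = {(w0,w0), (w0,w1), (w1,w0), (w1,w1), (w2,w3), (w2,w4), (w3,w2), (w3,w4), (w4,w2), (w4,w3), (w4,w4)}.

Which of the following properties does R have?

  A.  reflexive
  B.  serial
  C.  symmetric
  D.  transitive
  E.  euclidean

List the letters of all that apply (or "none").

B, C

(A) not reflexive: not w2 R w2.
(B) serial: every world has an R-successor.
(C) symmetric: every R-edge is matched by its reverse.
(D) not transitive: w2 R w3 and w3 R w2 but not w2 R w2.
(E) not euclidean: w2 R w3 and w2 R w3 but not w3 R w3.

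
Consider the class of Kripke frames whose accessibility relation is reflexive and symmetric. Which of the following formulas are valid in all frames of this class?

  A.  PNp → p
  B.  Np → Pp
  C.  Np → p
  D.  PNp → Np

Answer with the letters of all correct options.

A, B, C

Reflexive relations are serial.
(A) PNp → p (the dual of axiom B) characterises the symmetric frames. Every such R is symmetric — valid.
(B) Np → Pp (axiom D) characterises the serial frames. Every such R is serial — valid.
(C) Np → p (axiom T) characterises the reflexive frames. Every such R is reflexive — valid.
(D) PNp → Np is the dual of axiom 5, which corresponds to the euclidean property. Such an R need not be euclidean — not valid.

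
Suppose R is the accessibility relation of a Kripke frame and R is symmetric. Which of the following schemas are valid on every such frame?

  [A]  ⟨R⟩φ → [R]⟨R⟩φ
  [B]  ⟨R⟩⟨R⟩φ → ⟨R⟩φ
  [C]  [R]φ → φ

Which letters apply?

none

(A) ⟨R⟩φ → [R]⟨R⟩φ is axiom 5, which corresponds to the euclidean property. Such an R need not be euclidean — not valid.
(B) ⟨R⟩⟨R⟩φ → ⟨R⟩φ is the dual of axiom 4, which corresponds to transitivity. Such an R need not be transitive — not valid.
(C) [R]φ → φ is axiom T; it is valid on a frame exactly when R is reflexive. Such an R need not be reflexive, so not valid.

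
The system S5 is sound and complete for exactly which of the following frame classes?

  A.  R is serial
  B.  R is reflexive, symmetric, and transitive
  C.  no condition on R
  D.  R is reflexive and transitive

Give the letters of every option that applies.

B

(A) this class determines D, not S5.
(B) S5 is sound and complete for exactly this class.
(C) this class determines K, not S5.
(D) this class determines S4, not S5.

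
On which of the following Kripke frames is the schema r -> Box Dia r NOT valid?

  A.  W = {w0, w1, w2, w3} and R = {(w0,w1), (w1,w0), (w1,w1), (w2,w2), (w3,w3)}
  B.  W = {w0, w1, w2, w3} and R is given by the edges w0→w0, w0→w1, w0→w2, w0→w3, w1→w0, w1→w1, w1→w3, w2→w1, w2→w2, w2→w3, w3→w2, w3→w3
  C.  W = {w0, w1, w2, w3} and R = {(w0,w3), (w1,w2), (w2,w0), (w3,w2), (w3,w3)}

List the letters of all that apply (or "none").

B, C

The schema r -> Box Dia r is axiom B; it is valid on a frame iff R is symmetric.
(A) R is symmetric (every R-edge is matched by its reverse), so the schema is valid here.
(B) R is not symmetric (w0 R w2 but not w2 R w0), so the schema fails here.
(C) R is not symmetric (w0 R w3 but not w3 R w0), so the schema fails here.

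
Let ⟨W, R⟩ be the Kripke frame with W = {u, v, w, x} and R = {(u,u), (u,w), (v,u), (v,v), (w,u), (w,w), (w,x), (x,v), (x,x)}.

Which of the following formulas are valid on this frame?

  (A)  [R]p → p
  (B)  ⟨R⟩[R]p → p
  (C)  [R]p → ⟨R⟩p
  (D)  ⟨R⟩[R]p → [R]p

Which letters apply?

A, C

R is reflexive: each world relates to itself.
R is not symmetric: v R u but not u R v.
R is not euclidean: v R u and v R v but not u R v.
R is serial: every world has an R-successor.
(A) axiom T: valid iff R is reflexive. R is reflexive — valid.
(B) ⟨R⟩[R]p → p (the dual of axiom B) characterises the symmetric frames. R is not symmetric — not valid.
(C) axiom D: valid iff R is serial. R is serial — valid.
(D) ⟨R⟩[R]p → [R]p is the dual of axiom 5; it is valid on a frame exactly when R is euclidean. R is not euclidean, so not valid.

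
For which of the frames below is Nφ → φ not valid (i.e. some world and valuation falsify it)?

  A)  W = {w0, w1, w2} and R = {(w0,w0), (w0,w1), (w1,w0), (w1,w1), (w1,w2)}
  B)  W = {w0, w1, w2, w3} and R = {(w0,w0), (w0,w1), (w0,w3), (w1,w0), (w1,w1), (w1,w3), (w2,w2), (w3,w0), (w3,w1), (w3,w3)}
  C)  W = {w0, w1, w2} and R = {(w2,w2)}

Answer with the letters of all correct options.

A, C

The schema Nφ → φ is axiom T; it is valid on a frame iff R is reflexive.
(A) R is not reflexive (not w2 R w2), so the schema fails here.
(B) R is reflexive (each world relates to itself), so the schema is valid here.
(C) R is not reflexive (not w0 R w0), so the schema fails here.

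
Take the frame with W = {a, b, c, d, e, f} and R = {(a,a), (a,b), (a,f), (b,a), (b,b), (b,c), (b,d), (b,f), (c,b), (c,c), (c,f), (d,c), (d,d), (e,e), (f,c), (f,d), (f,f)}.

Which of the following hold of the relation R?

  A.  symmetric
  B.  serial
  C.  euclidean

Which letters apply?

(A) not symmetric: a R f but not f R a.
(B) serial: every world has an R-successor.
(C) not euclidean: a R f and a R a but not f R a.

B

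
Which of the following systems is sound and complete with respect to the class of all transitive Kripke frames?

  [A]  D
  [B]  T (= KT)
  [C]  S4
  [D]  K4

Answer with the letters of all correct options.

D

(A) D is determined by the class of serial frames.
(B) T (= KT) is determined by the class of reflexive frames.
(C) S4 is determined by the class of reflexive and transitive frames.
(D) K4 is determined by exactly this class.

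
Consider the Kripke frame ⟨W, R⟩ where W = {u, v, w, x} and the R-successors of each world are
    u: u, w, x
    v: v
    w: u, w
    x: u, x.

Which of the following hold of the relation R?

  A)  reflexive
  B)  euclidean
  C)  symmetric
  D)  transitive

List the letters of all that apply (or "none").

A, C

(A) reflexive: each world relates to itself.
(B) not euclidean: u R w and u R x but not w R x.
(C) symmetric: every R-edge is matched by its reverse.
(D) not transitive: w R u and u R x but not w R x.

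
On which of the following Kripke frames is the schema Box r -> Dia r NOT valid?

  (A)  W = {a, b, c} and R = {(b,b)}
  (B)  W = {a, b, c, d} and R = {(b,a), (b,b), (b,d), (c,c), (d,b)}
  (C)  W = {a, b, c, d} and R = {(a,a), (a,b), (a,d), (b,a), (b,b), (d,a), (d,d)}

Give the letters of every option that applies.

The schema Box r -> Dia r is axiom D; it is valid on a frame iff R is serial.
(A) R is not serial (a has no R-successor), so the schema fails here.
(B) R is not serial (a has no R-successor), so the schema fails here.
(C) R is not serial (c has no R-successor), so the schema fails here.

A, B, C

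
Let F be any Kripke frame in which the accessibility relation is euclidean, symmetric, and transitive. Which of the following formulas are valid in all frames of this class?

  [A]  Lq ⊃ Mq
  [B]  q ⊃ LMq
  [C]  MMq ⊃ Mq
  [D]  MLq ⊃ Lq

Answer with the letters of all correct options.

B, C, D

(A) Lq ⊃ Mq (axiom D) characterises the serial frames. Such an R need not be serial — not valid.
(B) axiom B: valid iff R is symmetric. Every such R is symmetric — valid.
(C) the dual of axiom 4: valid iff R is transitive. Every such R is transitive — valid.
(D) MLq ⊃ Lq is the dual of axiom 5, which corresponds to the euclidean property. Every such R is euclidean — valid.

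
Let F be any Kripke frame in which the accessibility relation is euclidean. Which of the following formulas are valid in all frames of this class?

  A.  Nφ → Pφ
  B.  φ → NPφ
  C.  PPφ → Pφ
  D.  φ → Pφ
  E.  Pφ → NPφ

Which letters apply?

E

(A) Nφ → Pφ is axiom D, which corresponds to seriality. Such an R need not be serial — not valid.
(B) axiom B: valid iff R is symmetric. Such an R need not be symmetric — not valid.
(C) PPφ → Pφ is the dual of axiom 4, which corresponds to transitivity. Such an R need not be transitive — not valid.
(D) φ → Pφ is the dual of axiom T, which corresponds to reflexivity. Such an R need not be reflexive — not valid.
(E) axiom 5: valid iff R is euclidean. Every such R is euclidean — valid.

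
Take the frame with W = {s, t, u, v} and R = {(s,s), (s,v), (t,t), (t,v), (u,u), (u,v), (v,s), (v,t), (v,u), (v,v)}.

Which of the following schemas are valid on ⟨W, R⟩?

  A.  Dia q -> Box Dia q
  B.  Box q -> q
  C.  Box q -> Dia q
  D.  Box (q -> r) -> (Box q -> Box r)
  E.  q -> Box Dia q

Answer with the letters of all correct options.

R is reflexive: each world relates to itself.
R is symmetric: every R-edge is matched by its reverse.
R is not euclidean: v R s and v R t but not s R t.
R is serial: every world has an R-successor.
(A) Dia q -> Box Dia q is axiom 5, which corresponds to the euclidean property. R is not euclidean — not valid.
(B) Box q -> q is axiom T, which corresponds to reflexivity. R is reflexive — valid.
(C) Box q -> Dia q is axiom D, which corresponds to seriality. R is serial — valid.
(D) this is just K, valid on every normal frame.
(E) q -> Box Dia q is axiom B; it is valid on a frame exactly when R is symmetric. R is symmetric, so valid.

B, C, D, E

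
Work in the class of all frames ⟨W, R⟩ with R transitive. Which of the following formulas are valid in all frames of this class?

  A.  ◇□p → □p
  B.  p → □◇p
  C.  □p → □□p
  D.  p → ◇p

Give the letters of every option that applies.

C

(A) the dual of axiom 5: valid iff R is euclidean. Such an R need not be euclidean — not valid.
(B) p → □◇p is axiom B; it is valid on a frame exactly when R is symmetric. Such an R need not be symmetric, so not valid.
(C) □p → □□p is axiom 4, which corresponds to transitivity. Every such R is transitive — valid.
(D) p → ◇p (the dual of axiom T) characterises the reflexive frames. Such an R need not be reflexive — not valid.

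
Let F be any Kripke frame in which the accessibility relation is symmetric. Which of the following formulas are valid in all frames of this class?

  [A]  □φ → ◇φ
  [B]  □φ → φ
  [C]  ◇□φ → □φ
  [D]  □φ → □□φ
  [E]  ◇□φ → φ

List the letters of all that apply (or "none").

(A) □φ → ◇φ (axiom D) characterises the serial frames. Such an R need not be serial — not valid.
(B) □φ → φ (axiom T) characterises the reflexive frames. Such an R need not be reflexive — not valid.
(C) ◇□φ → □φ is the dual of axiom 5; it is valid on a frame exactly when R is euclidean. Such an R need not be euclidean, so not valid.
(D) □φ → □□φ is axiom 4, which corresponds to transitivity. Such an R need not be transitive — not valid.
(E) ◇□φ → φ is the dual of axiom B; it is valid on a frame exactly when R is symmetric. Every such R is symmetric, so valid.

E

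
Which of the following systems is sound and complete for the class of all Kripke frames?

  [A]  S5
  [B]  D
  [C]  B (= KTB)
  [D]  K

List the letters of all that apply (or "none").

D

(A) S5 is determined by the class of reflexive, symmetric, and transitive frames.
(B) D is determined by the class of serial frames.
(C) B (= KTB) is determined by the class of reflexive and symmetric frames.
(D) K is determined by exactly this class.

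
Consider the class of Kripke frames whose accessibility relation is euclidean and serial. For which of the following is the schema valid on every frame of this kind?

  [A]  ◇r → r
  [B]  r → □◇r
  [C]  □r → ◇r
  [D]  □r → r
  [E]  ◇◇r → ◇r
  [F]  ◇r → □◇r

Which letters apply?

C, F

(A) ◇r → r is valid only on frames where every R-edge is a self-loop. Such an R need not be a subset of the identity — not valid.
(B) axiom B: valid iff R is symmetric. Such an R need not be symmetric — not valid.
(C) □r → ◇r is axiom D; it is valid on a frame exactly when R is serial. Every such R is serial, so valid.
(D) □r → r (axiom T) characterises the reflexive frames. Such an R need not be reflexive — not valid.
(E) the dual of axiom 4: valid iff R is transitive. Such an R need not be transitive — not valid.
(F) ◇r → □◇r (axiom 5) characterises the euclidean frames. Every such R is euclidean — valid.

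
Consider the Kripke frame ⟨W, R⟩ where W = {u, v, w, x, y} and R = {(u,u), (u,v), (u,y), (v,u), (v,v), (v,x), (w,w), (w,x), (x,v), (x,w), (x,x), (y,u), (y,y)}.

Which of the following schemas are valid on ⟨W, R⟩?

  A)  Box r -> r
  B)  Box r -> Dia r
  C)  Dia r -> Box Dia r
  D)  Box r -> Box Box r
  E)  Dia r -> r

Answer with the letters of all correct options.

A, B

R is reflexive: each world relates to itself.
R is not transitive: u R v and v R x but not u R x.
R is not euclidean: u R v and u R y but not v R y.
R is serial: every world has an R-successor.
R is not a subset of the identity: u R v with u ≠ v.
(A) Box r -> r is axiom T, which corresponds to reflexivity. R is reflexive — valid.
(B) axiom D: valid iff R is serial. R is serial — valid.
(C) Dia r -> Box Dia r is axiom 5, which corresponds to the euclidean property. R is not euclidean — not valid.
(D) Box r -> Box Box r (axiom 4) characterises the transitive frames. R is not transitive — not valid.
(E) Dia r -> r is valid only on frames where every R-edge is a self-loop. Here R ⊄ identity — not valid.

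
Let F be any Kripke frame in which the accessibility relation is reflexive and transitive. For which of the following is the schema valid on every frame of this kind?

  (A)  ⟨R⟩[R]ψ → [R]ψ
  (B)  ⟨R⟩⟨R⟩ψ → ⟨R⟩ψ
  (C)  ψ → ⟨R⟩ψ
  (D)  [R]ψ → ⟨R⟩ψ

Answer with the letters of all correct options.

Reflexive relations are serial.
(A) the dual of axiom 5: valid iff R is euclidean. Such an R need not be euclidean — not valid.
(B) ⟨R⟩⟨R⟩ψ → ⟨R⟩ψ is the dual of axiom 4; it is valid on a frame exactly when R is transitive. Every such R is transitive, so valid.
(C) ψ → ⟨R⟩ψ is the dual of axiom T; it is valid on a frame exactly when R is reflexive. Every such R is reflexive, so valid.
(D) [R]ψ → ⟨R⟩ψ (axiom D) characterises the serial frames. Every such R is serial — valid.

B, C, D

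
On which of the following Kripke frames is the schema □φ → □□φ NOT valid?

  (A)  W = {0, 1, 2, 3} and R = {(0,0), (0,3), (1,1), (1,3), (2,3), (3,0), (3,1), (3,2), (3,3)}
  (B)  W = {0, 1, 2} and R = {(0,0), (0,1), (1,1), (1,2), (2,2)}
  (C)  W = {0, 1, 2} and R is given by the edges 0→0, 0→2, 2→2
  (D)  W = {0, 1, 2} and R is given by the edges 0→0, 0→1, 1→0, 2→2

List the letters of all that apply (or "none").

The schema □φ → □□φ is axiom 4; it is valid on a frame iff R is transitive.
(A) R is not transitive (0 R 3 and 3 R 1 but not 0 R 1), so the schema fails here.
(B) R is not transitive (0 R 1 and 1 R 2 but not 0 R 2), so the schema fails here.
(C) R is transitive (R is closed under composition), so the schema is valid here.
(D) R is not transitive (1 R 0 and 0 R 1 but not 1 R 1), so the schema fails here.

A, B, D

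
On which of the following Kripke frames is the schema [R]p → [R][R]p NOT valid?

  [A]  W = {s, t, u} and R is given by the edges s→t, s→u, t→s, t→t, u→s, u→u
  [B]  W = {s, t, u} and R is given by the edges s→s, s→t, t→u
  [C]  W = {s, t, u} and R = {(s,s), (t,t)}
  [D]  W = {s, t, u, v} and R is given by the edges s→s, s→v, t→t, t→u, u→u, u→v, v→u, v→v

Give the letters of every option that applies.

The schema [R]p → [R][R]p is axiom 4; it is valid on a frame iff R is transitive.
(A) R is not transitive (s R t and t R s but not s R s), so the schema fails here.
(B) R is not transitive (s R t and t R u but not s R u), so the schema fails here.
(C) R is transitive (R is closed under composition), so the schema is valid here.
(D) R is not transitive (s R v and v R u but not s R u), so the schema fails here.

A, B, D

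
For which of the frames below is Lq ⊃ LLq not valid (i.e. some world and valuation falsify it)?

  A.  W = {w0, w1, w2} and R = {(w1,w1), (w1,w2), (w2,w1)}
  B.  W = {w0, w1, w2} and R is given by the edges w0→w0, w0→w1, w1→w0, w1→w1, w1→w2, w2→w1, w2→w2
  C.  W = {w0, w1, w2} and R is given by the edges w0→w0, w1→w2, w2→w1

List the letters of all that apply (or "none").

A, B, C

The schema Lq ⊃ LLq is axiom 4; it is valid on a frame iff R is transitive.
(A) R is not transitive (w2 R w1 and w1 R w2 but not w2 R w2), so the schema fails here.
(B) R is not transitive (w0 R w1 and w1 R w2 but not w0 R w2), so the schema fails here.
(C) R is not transitive (w1 R w2 and w2 R w1 but not w1 R w1), so the schema fails here.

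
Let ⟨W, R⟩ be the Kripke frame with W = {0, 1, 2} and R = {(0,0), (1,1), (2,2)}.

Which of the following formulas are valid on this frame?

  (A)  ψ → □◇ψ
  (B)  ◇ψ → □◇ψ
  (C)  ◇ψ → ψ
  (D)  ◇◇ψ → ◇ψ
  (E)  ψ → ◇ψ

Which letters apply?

A, B, C, D, E

R is reflexive: each world relates to itself.
R is symmetric: every R-edge is matched by its reverse.
R is transitive: R is closed under composition.
R is euclidean: any two R-successors of the same world are R-related.
R is a subset of the identity: every R-edge is a self-loop.
(A) axiom B: valid iff R is symmetric. R is symmetric — valid.
(B) axiom 5: valid iff R is euclidean. R is euclidean — valid.
(C) ◇ψ → ψ is the converse of T; it holds exactly when R ⊆ identity. Here R ⊆ identity — valid.
(D) ◇◇ψ → ◇ψ is the dual of axiom 4; it is valid on a frame exactly when R is transitive. R is transitive, so valid.
(E) ψ → ◇ψ is the dual of axiom T, which corresponds to reflexivity. R is reflexive — valid.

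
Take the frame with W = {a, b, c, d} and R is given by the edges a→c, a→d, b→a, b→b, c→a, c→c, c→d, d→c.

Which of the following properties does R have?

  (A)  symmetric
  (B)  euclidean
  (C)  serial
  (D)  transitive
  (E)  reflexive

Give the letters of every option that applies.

(A) not symmetric: a R d but not d R a.
(B) not euclidean: b R a and b R b but not a R b.
(C) serial: every world has an R-successor.
(D) not transitive: a R c and c R a but not a R a.
(E) not reflexive: not a R a.

C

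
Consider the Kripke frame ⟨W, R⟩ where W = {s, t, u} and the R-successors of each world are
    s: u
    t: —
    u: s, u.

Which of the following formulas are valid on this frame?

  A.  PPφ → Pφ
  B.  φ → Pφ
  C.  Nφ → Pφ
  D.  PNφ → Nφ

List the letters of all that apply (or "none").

none

R is not reflexive: not s R s.
R is not transitive: s R u and u R s but not s R s.
R is not euclidean: u R s and u R s but not s R s.
R is not serial: t has no R-successor.
(A) the dual of axiom 4: valid iff R is transitive. R is not transitive — not valid.
(B) φ → Pφ (the dual of axiom T) characterises the reflexive frames. R is not reflexive — not valid.
(C) Nφ → Pφ is axiom D; it is valid on a frame exactly when R is serial. R is not serial, so not valid.
(D) PNφ → Nφ is the dual of axiom 5, which corresponds to the euclidean property. R is not euclidean — not valid.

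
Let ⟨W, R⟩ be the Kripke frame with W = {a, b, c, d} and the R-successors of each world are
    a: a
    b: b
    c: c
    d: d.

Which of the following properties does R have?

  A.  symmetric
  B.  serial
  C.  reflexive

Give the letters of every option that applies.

(A) symmetric: every R-edge is matched by its reverse.
(B) serial: every world has an R-successor.
(C) reflexive: each world relates to itself.

A, B, C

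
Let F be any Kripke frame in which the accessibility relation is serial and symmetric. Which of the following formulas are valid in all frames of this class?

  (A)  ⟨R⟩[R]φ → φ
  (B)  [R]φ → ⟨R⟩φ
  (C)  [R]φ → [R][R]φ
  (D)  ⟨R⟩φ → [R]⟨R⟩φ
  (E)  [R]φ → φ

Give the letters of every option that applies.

(A) ⟨R⟩[R]φ → φ is the dual of axiom B, which corresponds to symmetry. Every such R is symmetric — valid.
(B) [R]φ → ⟨R⟩φ is axiom D; it is valid on a frame exactly when R is serial. Every such R is serial, so valid.
(C) axiom 4: valid iff R is transitive. Such an R need not be transitive — not valid.
(D) ⟨R⟩φ → [R]⟨R⟩φ is axiom 5, which corresponds to the euclidean property. Such an R need not be euclidean — not valid.
(E) [R]φ → φ is axiom T; it is valid on a frame exactly when R is reflexive. Such an R need not be reflexive, so not valid.

A, B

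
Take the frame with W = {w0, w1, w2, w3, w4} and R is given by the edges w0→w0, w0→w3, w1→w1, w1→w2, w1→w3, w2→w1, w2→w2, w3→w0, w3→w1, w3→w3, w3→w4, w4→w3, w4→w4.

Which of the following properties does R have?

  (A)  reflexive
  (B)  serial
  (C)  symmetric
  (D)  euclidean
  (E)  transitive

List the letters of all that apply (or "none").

(A) reflexive: each world relates to itself.
(B) serial: every world has an R-successor.
(C) symmetric: every R-edge is matched by its reverse.
(D) not euclidean: w1 R w2 and w1 R w3 but not w2 R w3.
(E) not transitive: w0 R w3 and w3 R w1 but not w0 R w1.

A, B, C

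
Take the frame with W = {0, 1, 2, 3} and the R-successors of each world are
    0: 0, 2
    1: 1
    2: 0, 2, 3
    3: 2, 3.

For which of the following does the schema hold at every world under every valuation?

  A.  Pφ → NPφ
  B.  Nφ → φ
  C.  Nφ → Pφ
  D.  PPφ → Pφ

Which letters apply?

R is reflexive: each world relates to itself.
R is not transitive: 0 R 2 and 2 R 3 but not 0 R 3.
R is not euclidean: 2 R 0 and 2 R 3 but not 0 R 3.
R is serial: every world has an R-successor.
(A) Pφ → NPφ is axiom 5; it is valid on a frame exactly when R is euclidean. R is not euclidean, so not valid.
(B) axiom T: valid iff R is reflexive. R is reflexive — valid.
(C) axiom D: valid iff R is serial. R is serial — valid.
(D) PPφ → Pφ (the dual of axiom 4) characterises the transitive frames. R is not transitive — not valid.

B, C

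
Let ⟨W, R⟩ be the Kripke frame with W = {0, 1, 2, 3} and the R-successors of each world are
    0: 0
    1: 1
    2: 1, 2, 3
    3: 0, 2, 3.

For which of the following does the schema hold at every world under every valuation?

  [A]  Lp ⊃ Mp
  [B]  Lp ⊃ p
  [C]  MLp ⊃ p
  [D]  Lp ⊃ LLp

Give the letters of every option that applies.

A, B

R is reflexive: each world relates to itself.
R is not symmetric: 2 R 1 but not 1 R 2.
R is not transitive: 2 R 3 and 3 R 0 but not 2 R 0.
R is serial: every world has an R-successor.
(A) Lp ⊃ Mp is axiom D; it is valid on a frame exactly when R is serial. R is serial, so valid.
(B) Lp ⊃ p is axiom T; it is valid on a frame exactly when R is reflexive. R is reflexive, so valid.
(C) the dual of axiom B: valid iff R is symmetric. R is not symmetric — not valid.
(D) Lp ⊃ LLp is axiom 4, which corresponds to transitivity. R is not transitive — not valid.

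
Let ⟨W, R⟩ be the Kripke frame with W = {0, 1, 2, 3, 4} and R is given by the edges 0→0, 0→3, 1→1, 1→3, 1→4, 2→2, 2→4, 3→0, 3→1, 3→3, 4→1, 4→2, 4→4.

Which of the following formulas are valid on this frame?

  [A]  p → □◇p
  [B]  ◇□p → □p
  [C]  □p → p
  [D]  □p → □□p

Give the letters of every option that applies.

A, C

R is reflexive: each world relates to itself.
R is symmetric: every R-edge is matched by its reverse.
R is not transitive: 0 R 3 and 3 R 1 but not 0 R 1.
R is not euclidean: 1 R 3 and 1 R 4 but not 3 R 4.
(A) p → □◇p is axiom B; it is valid on a frame exactly when R is symmetric. R is symmetric, so valid.
(B) ◇□p → □p (the dual of axiom 5) characterises the euclidean frames. R is not euclidean — not valid.
(C) axiom T: valid iff R is reflexive. R is reflexive — valid.
(D) □p → □□p (axiom 4) characterises the transitive frames. R is not transitive — not valid.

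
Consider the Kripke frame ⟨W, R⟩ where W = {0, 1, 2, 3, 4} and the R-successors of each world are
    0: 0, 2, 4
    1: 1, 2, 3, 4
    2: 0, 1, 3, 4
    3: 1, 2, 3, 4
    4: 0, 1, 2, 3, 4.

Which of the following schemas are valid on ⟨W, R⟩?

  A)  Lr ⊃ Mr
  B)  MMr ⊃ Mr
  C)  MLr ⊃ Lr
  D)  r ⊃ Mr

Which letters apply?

R is not reflexive: not 2 R 2.
R is not transitive: 0 R 2 and 2 R 1 but not 0 R 1.
R is not euclidean: 2 R 0 and 2 R 1 but not 0 R 1.
R is serial: every world has an R-successor.
(A) axiom D: valid iff R is serial. R is serial — valid.
(B) the dual of axiom 4: valid iff R is transitive. R is not transitive — not valid.
(C) MLr ⊃ Lr is the dual of axiom 5; it is valid on a frame exactly when R is euclidean. R is not euclidean, so not valid.
(D) the dual of axiom T: valid iff R is reflexive. R is not reflexive — not valid.

A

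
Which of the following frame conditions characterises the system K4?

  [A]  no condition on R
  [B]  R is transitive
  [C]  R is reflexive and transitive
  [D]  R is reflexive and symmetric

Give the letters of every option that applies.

(A) this class determines K, not K4.
(B) K4 is sound and complete for exactly this class.
(C) this class determines S4, not K4.
(D) this class determines B (= KTB), not K4.

B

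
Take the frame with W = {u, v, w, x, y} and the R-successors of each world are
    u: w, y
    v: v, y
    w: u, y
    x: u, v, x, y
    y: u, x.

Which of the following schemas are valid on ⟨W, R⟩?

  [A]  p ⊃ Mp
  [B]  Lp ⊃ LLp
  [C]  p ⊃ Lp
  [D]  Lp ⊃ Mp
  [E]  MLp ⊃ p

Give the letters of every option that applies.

R is not reflexive: not u R u.
R is not symmetric: v R y but not y R v.
R is not transitive: u R w and w R u but not u R u.
R is serial: every world has an R-successor.
R is not a subset of the identity: u R w with u ≠ w.
(A) p ⊃ Mp is the dual of axiom T, which corresponds to reflexivity. R is not reflexive — not valid.
(B) Lp ⊃ LLp is axiom 4; it is valid on a frame exactly when R is transitive. R is not transitive, so not valid.
(C) p ⊃ Lp (equivalent to ◇p→p) corresponds to R being a subset of the identity. Here R ⊄ identity, so not valid.
(D) Lp ⊃ Mp is axiom D, which corresponds to seriality. R is serial — valid.
(E) the dual of axiom B: valid iff R is symmetric. R is not symmetric — not valid.

D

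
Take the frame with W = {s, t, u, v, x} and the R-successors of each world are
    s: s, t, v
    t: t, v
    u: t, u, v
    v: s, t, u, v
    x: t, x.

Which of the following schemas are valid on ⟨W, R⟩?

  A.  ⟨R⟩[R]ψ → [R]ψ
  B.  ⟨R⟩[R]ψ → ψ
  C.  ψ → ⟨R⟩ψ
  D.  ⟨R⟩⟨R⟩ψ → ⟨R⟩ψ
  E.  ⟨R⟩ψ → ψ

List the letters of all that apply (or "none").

R is reflexive: each world relates to itself.
R is not symmetric: s R t but not t R s.
R is not transitive: s R v and v R u but not s R u.
R is not euclidean: s R t and s R s but not t R s.
R is not a subset of the identity: s R t with s ≠ t.
(A) the dual of axiom 5: valid iff R is euclidean. R is not euclidean — not valid.
(B) ⟨R⟩[R]ψ → ψ is the dual of axiom B; it is valid on a frame exactly when R is symmetric. R is not symmetric, so not valid.
(C) ψ → ⟨R⟩ψ (the dual of axiom T) characterises the reflexive frames. R is reflexive — valid.
(D) ⟨R⟩⟨R⟩ψ → ⟨R⟩ψ is the dual of axiom 4, which corresponds to transitivity. R is not transitive — not valid.
(E) ⟨R⟩ψ → ψ is the converse of T; it holds exactly when R ⊆ identity. Here R ⊄ identity — not valid.

C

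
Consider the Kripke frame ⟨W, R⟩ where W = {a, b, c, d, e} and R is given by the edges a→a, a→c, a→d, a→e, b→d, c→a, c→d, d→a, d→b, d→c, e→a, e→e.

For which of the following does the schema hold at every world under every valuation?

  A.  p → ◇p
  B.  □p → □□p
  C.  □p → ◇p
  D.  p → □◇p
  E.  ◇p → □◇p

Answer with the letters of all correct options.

C, D

R is not reflexive: not b R b.
R is symmetric: every R-edge is matched by its reverse.
R is not transitive: a R d and d R b but not a R b.
R is not euclidean: a R c and a R e but not c R e.
R is serial: every world has an R-successor.
(A) p → ◇p is the dual of axiom T, which corresponds to reflexivity. R is not reflexive — not valid.
(B) □p → □□p is axiom 4; it is valid on a frame exactly when R is transitive. R is not transitive, so not valid.
(C) axiom D: valid iff R is serial. R is serial — valid.
(D) p → □◇p (axiom B) characterises the symmetric frames. R is symmetric — valid.
(E) ◇p → □◇p (axiom 5) characterises the euclidean frames. R is not euclidean — not valid.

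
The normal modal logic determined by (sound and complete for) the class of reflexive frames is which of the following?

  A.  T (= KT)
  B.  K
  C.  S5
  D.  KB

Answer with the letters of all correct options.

(A) T (= KT) is determined by exactly this class.
(B) K is determined by the class of arbitrary frames.
(C) S5 is determined by the class of reflexive, symmetric, and transitive frames.
(D) KB is determined by the class of symmetric frames.

A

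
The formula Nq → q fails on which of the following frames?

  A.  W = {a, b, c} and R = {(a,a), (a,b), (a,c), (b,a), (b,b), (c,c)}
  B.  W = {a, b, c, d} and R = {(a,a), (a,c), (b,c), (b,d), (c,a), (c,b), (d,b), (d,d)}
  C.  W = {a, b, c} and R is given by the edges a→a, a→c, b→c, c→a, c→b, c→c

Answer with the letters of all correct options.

The schema Nq → q is axiom T; it is valid on a frame iff R is reflexive.
(A) R is reflexive (each world relates to itself), so the schema is valid here.
(B) R is not reflexive (not b R b), so the schema fails here.
(C) R is not reflexive (not b R b), so the schema fails here.

B, C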